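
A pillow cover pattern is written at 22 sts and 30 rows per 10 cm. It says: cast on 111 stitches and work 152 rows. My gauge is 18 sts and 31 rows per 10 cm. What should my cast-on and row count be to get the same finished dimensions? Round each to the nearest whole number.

Stitches: 111 × 18/22 = 90.82 → 91.
Rows: 152 × 31/30 = 157.07 → 157.

Cast on 91 stitches; work 157 rows.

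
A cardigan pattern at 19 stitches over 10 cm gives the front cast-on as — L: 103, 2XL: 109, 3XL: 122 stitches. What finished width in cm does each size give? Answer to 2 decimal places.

L 54.21 cm; 2XL 57.37 cm; 3XL 64.21 cm.

19/10 = 1.9 sts per cm.
L: 103 / 1.9 = 54.211 → 54.21 cm.
2XL: 109 / 1.9 = 57.368 → 57.37 cm.
3XL: 122 / 1.9 = 64.211 → 64.21 cm.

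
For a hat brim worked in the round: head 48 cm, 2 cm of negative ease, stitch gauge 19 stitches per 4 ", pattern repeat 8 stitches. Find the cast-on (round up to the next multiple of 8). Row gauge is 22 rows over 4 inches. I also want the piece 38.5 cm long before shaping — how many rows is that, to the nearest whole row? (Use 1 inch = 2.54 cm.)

Cast on 88 stitches; work 83 rows.

Finished = 48 − 2 = 46 cm.
46 cm × 1/2.54 = 18.11 inches.
19/4 = 4.75 sts per in; 18.11 × 4.75 = 86.02 sts.
Next multiple of 8 → 88.
38.5 cm = 15.16 inches; × 5.5 = 83.37 → 83 rows.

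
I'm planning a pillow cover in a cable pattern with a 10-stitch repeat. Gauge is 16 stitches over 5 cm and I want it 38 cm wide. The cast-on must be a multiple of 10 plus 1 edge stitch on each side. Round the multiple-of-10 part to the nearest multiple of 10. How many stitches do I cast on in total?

16 / 5 = 3.2 sts per cm.
38 × 3.2 = 121.60 sts.
Less 2 edge sts → 119.60 for the repeat.
Nearest multiple of 10: 120.
Add back 2 edge sts → 122.

Cast on 122 stitches.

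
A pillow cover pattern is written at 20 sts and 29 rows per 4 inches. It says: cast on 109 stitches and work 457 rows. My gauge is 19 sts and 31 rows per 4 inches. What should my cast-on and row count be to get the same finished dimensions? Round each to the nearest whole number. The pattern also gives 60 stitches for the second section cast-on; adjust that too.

Cast on 104 stitches; work 489 rows; second section cast-on 57 stitches.

Stitches: 109 × 19/20 = 103.55 → 104.
Rows: 457 × 31/29 = 488.52 → 489.
second section cast-on: 60 × 19/20 = 57.00 → 57.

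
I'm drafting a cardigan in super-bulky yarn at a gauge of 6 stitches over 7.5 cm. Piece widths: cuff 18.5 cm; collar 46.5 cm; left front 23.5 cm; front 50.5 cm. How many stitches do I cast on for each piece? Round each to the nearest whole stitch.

Rate = 6/7.5 = 0.8 sts per cm.
cuff: 18.5 × 0.8 = 14.80 → 15.
collar: 46.5 × 0.8 = 37.20 → 37.
left front: 23.5 × 0.8 = 18.80 → 19.
front: 50.5 × 0.8 = 40.40 → 40.

cuff 15; collar 37; left front 19; front 40.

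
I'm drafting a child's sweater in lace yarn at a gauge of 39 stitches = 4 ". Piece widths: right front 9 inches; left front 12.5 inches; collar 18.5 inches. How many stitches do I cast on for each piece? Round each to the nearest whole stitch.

right front 88; left front 122; collar 180.

Rate = 39/4 = 9.75 sts per in.
right front: 9 × 9.75 = 87.75 → 88.
left front: 12.5 × 9.75 = 121.88 → 122.
collar: 18.5 × 9.75 = 180.38 → 180.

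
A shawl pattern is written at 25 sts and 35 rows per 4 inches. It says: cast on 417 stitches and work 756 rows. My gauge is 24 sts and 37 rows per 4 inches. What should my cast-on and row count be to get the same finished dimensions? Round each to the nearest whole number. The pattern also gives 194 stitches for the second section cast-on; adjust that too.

Stitches: 417 × 24/25 = 400.32 → 400.
Rows: 756 × 37/35 = 799.20 → 799.
second section cast-on: 194 × 24/25 = 186.24 → 186.

Cast on 400 stitches; work 799 rows; second section cast-on 186 stitches.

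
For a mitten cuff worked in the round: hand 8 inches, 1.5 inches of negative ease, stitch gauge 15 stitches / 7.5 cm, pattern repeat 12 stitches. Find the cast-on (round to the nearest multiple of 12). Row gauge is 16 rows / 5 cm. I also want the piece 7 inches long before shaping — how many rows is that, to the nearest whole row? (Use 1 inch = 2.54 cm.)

Cast on 36 stitches; work 57 rows.

Finished = 8 − 1.5 = 6.5 inches.
6.5 inches × 2.54 = 16.51 cm.
15/7.5 = 2 sts per cm; 16.51 × 2 = 33.02 sts.
Nearest multiple of 12 → 36.
7 inches = 17.78 cm; × 3.2 = 56.90 → 57 rows.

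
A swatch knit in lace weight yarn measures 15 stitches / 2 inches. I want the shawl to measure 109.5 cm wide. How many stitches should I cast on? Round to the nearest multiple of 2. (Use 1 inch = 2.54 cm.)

324 stitches.

109.5 cm = 43.11 in.
15 stitches / 2 in = 7.5 stitches per inch.
43.11 × 7.5 = 323.33 stitches.
Round to nearest multiple of 2 → 324.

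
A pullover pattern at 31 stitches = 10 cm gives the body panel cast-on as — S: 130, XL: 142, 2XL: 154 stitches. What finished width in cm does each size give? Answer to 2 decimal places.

S 41.94 cm; XL 45.81 cm; 2XL 49.68 cm.

31/10 = 3.1 sts per cm.
S: 130 / 3.1 = 41.935 → 41.94 cm.
XL: 142 / 3.1 = 45.806 → 45.81 cm.
2XL: 154 / 3.1 = 49.677 → 49.68 cm.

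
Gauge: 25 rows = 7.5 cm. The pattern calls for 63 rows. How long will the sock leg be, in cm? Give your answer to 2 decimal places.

25 rows / 7.5 cm = 3.333 rows per cm.
63 / 3.333 = 18.900 cm.

18.90 cm.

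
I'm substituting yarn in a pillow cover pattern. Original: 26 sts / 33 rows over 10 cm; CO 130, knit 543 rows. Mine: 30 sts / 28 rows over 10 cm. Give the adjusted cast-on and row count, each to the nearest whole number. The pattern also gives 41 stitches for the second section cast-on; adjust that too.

Cast on 150 stitches; work 461 rows; second section cast-on 47 stitches.

Stitches: 130 × 30/26 = 150.00 → 150.
Rows: 543 × 28/33 = 460.73 → 461.
second section cast-on: 41 × 30/26 = 47.31 → 47.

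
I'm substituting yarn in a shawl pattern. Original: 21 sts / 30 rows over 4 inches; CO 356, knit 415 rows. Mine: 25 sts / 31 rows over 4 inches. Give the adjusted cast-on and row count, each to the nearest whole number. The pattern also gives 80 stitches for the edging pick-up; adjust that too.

Cast on 424 stitches; work 429 rows; edging pick-up 95 stitches.

Stitches: 356 × 25/21 = 423.81 → 424.
Rows: 415 × 31/30 = 428.83 → 429.
edging pick-up: 80 × 25/21 = 95.24 → 95.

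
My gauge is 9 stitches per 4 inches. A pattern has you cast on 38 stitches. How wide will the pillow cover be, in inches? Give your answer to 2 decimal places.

9 stitches / 4 inch = 2.25 stitches per inch.
38 / 2.25 = 16.889 inches.

16.89 inches.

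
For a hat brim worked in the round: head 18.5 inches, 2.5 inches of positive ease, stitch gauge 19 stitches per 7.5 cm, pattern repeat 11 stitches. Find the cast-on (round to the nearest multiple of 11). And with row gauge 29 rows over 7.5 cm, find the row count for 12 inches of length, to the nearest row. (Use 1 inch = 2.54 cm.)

Cast on 132 stitches; work 118 rows.

Finished = 18.5 + 2.5 = 21 inches.
21 inches × 2.54 = 53.34 cm.
19/7.5 = 2.533 sts per cm; 53.34 × 2.533 = 135.13 sts.
Nearest multiple of 11 → 132.
12 inches = 30.48 cm; × 3.867 = 117.86 → 118 rows.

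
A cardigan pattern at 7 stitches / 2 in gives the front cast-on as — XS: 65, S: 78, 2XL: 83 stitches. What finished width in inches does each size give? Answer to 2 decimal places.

7/2 = 3.5 sts per in.
XS: 65 / 3.5 = 18.571 → 18.57 in.
S: 78 / 3.5 = 22.286 → 22.29 in.
2XL: 83 / 3.5 = 23.714 → 23.71 in.

XS 18.57 inches; S 22.29 inches; 2XL 23.71 inches.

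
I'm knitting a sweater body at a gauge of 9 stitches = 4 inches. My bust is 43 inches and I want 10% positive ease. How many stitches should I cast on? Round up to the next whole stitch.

Finished = 43 × 1.10 = 47.30 in.
9 / 4 = 2.25 sts per inch.
47.30 × 2.25 = 106.42 sts.
→ 107 sts.

CO 107 sts.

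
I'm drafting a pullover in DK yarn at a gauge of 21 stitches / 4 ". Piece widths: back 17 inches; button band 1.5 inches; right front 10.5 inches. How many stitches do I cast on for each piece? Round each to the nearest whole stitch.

Rate = 21/4 = 5.25 sts per in.
back: 17 × 5.25 = 89.25 → 89.
button band: 1.5 × 5.25 = 7.88 → 8.
right front: 10.5 × 5.25 = 55.12 → 55.

back 89; button band 8; right front 55.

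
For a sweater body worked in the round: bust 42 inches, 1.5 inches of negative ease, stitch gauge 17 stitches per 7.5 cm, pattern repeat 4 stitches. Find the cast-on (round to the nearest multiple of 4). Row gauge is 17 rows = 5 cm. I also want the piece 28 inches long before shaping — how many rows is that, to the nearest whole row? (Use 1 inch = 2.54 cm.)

Cast on 232 stitches; work 242 rows.

Finished = 42 − 1.5 = 40.5 inches.
40.5 inches × 2.54 = 102.87 cm.
17/7.5 = 2.267 sts per cm; 102.87 × 2.267 = 233.17 sts.
Nearest multiple of 4 → 232.
28 inches = 71.12 cm; × 3.4 = 241.81 → 242 rows.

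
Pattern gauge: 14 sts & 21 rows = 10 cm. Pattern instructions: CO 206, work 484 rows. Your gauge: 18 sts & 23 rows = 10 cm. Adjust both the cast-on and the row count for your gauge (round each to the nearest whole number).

Cast on 265 stitches; work 530 rows.

Stitches: 206 × 18/14 = 264.86 → 265.
Rows: 484 × 23/21 = 530.10 → 530.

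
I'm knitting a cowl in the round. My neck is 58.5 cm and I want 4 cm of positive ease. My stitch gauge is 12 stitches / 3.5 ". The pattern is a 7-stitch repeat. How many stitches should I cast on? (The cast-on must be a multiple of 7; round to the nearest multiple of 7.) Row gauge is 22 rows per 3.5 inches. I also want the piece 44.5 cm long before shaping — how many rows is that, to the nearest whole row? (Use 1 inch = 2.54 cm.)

Cast on 84 stitches; work 110 rows.

Finished = 58.5 + 4 = 62.5 cm.
62.5 cm × 1/2.54 = 24.61 inches.
12/3.5 = 3.429 sts per in; 24.61 × 3.429 = 84.36 sts.
Nearest multiple of 7 → 84.
44.5 cm = 17.52 inches; × 6.286 = 110.12 → 110 rows.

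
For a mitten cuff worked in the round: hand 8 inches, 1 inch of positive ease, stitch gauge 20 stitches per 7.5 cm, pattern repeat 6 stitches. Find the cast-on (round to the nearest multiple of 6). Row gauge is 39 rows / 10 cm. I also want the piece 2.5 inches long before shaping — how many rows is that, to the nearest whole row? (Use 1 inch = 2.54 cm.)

Finished = 8 + 1 = 9 inches.
9 inches × 2.54 = 22.86 cm.
20/7.5 = 2.667 sts per cm; 22.86 × 2.667 = 60.96 sts.
Nearest multiple of 6 → 60.
2.5 inches = 6.35 cm; × 3.9 = 24.77 → 25 rows.

Cast on 60 stitches; work 25 rows.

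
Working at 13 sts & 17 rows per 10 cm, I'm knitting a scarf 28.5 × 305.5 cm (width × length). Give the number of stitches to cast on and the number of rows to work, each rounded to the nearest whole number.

Stitch gauge = 13/10 = 1.3 sts/cm; 28.5 × 1.3 = 37.05 → 37 sts.
Row gauge = 17/10 = 1.7 rows/cm; 305.5 × 1.7 = 519.35 → 519 rows.

Cast on 37 stitches and work 519 rows.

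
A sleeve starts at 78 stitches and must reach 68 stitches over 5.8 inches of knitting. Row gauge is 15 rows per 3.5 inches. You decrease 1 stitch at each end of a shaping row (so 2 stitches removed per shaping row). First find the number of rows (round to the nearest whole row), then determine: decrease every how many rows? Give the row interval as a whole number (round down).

Rows = 5.8 × 4.286 = 24.9 → 25 rows.
Stitches to remove: 10 → 5 shaping rows (at 2 st each).
25 / 5 = 5.00 → every 5 rows.

Decrease every 5th row.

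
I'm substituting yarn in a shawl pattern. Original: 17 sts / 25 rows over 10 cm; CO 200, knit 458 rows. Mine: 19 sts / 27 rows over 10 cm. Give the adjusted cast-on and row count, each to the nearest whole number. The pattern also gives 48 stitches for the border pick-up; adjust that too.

Cast on 224 stitches; work 495 rows; border pick-up 54 stitches.

Stitches: 200 × 19/17 = 223.53 → 224.
Rows: 458 × 27/25 = 494.64 → 495.
border pick-up: 48 × 19/17 = 53.65 → 54.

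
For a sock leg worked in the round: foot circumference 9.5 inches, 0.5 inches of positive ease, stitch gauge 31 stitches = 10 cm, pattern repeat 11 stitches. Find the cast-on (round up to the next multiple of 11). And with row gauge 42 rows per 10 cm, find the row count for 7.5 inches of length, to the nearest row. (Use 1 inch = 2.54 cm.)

Cast on 88 stitches; work 80 rows.

Finished = 9.5 + 0.5 = 10 inches.
10 inches × 2.54 = 25.40 cm.
31/10 = 3.1 sts per cm; 25.40 × 3.1 = 78.74 sts.
Next multiple of 11 → 88.
7.5 inches = 19.05 cm; × 4.2 = 80.01 → 80 rows.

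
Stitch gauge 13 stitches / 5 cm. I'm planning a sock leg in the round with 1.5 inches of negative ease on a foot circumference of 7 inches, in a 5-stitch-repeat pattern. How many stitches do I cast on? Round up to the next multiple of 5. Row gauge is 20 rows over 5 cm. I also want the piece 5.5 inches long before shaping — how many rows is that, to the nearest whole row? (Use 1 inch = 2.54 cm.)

Cast on 40 stitches; work 56 rows.

Finished = 7 − 1.5 = 5.5 inches.
5.5 inches × 2.54 = 13.97 cm.
13/5 = 2.6 sts per cm; 13.97 × 2.6 = 36.32 sts.
Next multiple of 5 → 40.
5.5 inches = 13.97 cm; × 4 = 55.88 → 56 rows.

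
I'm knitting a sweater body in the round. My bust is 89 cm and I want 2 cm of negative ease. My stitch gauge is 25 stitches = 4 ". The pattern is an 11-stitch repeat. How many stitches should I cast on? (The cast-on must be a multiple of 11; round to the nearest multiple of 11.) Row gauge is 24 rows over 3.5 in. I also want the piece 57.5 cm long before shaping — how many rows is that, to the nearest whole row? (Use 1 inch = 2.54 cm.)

Cast on 209 stitches; work 155 rows.

Finished = 89 − 2 = 87 cm.
87 cm × 1/2.54 = 34.25 inches.
25/4 = 6.25 sts per in; 34.25 × 6.25 = 214.07 sts.
Nearest multiple of 11 → 209.
57.5 cm = 22.64 inches; × 6.857 = 155.23 → 155 rows.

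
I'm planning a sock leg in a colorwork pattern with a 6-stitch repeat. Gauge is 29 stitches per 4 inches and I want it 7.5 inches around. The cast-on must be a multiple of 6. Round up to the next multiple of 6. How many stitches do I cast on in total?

CO 60 sts.

29 / 4 = 7.25 sts per inch.
7.5 × 7.25 = 54.38 sts.
Next multiple of 6: 60.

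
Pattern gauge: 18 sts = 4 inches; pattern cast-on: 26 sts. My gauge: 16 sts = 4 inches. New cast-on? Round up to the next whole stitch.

24 stitches.

Scale factor = 16 / 18 = 0.889.
26 × 16 / 18 = 23.11 sts.
→ 24 sts.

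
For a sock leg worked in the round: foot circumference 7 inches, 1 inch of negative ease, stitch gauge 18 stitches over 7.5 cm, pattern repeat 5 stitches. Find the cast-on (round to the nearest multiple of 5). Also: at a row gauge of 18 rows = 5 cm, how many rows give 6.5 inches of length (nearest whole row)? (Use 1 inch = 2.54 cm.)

Finished = 7 − 1 = 6 inches.
6 inches × 2.54 = 15.24 cm.
18/7.5 = 2.4 sts per cm; 15.24 × 2.4 = 36.58 sts.
Nearest multiple of 5 → 35.
6.5 inches = 16.51 cm; × 3.6 = 59.44 → 59 rows.

Cast on 35 stitches; work 59 rows.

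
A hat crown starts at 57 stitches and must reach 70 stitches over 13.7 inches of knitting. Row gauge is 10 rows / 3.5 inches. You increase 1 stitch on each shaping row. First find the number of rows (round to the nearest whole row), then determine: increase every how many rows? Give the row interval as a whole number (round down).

Increase every 3rd row.

Rows = 13.7 × 2.857 = 39.1 → 39 rows.
Stitches to add: 13 → 13 shaping rows (at 1 st each).
39 / 13 = 3.00 → every 3 rows.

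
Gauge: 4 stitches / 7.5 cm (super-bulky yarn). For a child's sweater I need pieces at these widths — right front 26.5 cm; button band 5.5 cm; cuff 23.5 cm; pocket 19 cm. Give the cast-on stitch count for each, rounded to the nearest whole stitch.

Rate = 4/7.5 = 0.533 sts per cm.
right front: 26.5 × 0.533 = 14.13 → 14.
button band: 5.5 × 0.533 = 2.93 → 3.
cuff: 23.5 × 0.533 = 12.53 → 13.
pocket: 19 × 0.533 = 10.13 → 10.

right front 14; button band 3; cuff 13; pocket 10.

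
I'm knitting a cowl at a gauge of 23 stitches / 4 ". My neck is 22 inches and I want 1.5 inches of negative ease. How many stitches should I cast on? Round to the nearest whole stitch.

Finished = 22 − 1.5 = 20.5 in.
23 / 4 = 5.75 sts per inch.
20.50 × 5.75 = 117.88 sts.
→ 118 sts.

CO 118 sts.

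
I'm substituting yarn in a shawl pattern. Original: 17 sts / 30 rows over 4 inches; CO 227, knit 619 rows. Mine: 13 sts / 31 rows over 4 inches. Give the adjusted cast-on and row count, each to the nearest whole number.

Cast on 174 stitches; work 640 rows.

Stitches: 227 × 13/17 = 173.59 → 174.
Rows: 619 × 31/30 = 639.63 → 640.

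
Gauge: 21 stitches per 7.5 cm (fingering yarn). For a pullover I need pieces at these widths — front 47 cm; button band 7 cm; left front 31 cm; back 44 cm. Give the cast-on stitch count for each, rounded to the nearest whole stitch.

Rate = 21/7.5 = 2.8 sts per cm.
front: 47 × 2.8 = 131.60 → 132.
button band: 7 × 2.8 = 19.60 → 20.
left front: 31 × 2.8 = 86.80 → 87.
back: 44 × 2.8 = 123.20 → 123.

front 132; button band 20; left front 87; back 123.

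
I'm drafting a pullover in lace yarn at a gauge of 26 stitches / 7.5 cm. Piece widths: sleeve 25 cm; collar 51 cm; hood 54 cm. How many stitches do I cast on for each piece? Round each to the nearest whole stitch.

Rate = 26/7.5 = 3.467 sts per cm.
sleeve: 25 × 3.467 = 86.67 → 87.
collar: 51 × 3.467 = 176.80 → 177.
hood: 54 × 3.467 = 187.20 → 187.

sleeve 87; collar 177; hood 187.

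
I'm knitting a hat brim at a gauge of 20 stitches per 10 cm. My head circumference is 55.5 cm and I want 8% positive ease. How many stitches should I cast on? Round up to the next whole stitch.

Cast on 120 stitches.

Finished = 55.5 × 1.08 = 59.94 cm.
20 / 10 = 2 sts per cm.
59.94 × 2 = 119.88 sts.
→ 120 sts.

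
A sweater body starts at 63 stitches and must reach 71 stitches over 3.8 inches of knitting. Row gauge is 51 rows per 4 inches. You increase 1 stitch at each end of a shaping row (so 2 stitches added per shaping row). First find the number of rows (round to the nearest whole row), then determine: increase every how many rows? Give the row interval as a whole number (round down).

Increase every 12th row.

Rows = 3.8 × 12.75 = 48.4 → 48 rows.
Stitches to add: 8 → 4 shaping rows (at 2 st each).
48 / 4 = 12.00 → every 12 rows.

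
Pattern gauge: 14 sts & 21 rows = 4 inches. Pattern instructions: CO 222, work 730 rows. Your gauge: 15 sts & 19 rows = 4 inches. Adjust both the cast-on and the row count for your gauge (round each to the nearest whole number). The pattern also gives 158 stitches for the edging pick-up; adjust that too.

Stitches: 222 × 15/14 = 237.86 → 238.
Rows: 730 × 19/21 = 660.48 → 660.
edging pick-up: 158 × 15/14 = 169.29 → 169.

Cast on 238 stitches; work 660 rows; edging pick-up 169 stitches.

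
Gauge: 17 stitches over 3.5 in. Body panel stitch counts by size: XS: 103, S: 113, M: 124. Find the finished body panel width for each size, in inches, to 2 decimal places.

17/3.5 = 4.857 sts per in.
XS: 103 / 4.857 = 21.206 → 21.21 in.
S: 113 / 4.857 = 23.265 → 23.26 in.
M: 124 / 4.857 = 25.529 → 25.53 in.

XS 21.21 inches; S 23.26 inches; M 25.53 inches.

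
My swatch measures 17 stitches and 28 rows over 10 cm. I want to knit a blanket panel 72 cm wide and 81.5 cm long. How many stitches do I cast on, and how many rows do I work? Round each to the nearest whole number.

Cast on 122 stitches and work 228 rows.

Stitch gauge = 17/10 = 1.7 sts/cm; 72 × 1.7 = 122.40 → 122 sts.
Row gauge = 28/10 = 2.8 rows/cm; 81.5 × 2.8 = 228.20 → 228 rows.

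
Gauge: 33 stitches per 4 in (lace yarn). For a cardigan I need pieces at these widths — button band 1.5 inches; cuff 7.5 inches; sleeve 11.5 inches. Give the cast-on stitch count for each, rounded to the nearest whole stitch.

button band 12; cuff 62; sleeve 95.

Rate = 33/4 = 8.25 sts per in.
button band: 1.5 × 8.25 = 12.38 → 12.
cuff: 7.5 × 8.25 = 61.88 → 62.
sleeve: 11.5 × 8.25 = 94.88 → 95.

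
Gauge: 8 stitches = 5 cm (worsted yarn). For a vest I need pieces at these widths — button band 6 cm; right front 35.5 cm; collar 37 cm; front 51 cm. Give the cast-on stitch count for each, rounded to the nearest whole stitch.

button band 10; right front 57; collar 59; front 82.

Rate = 8/5 = 1.6 sts per cm.
button band: 6 × 1.6 = 9.60 → 10.
right front: 35.5 × 1.6 = 56.80 → 57.
collar: 37 × 1.6 = 59.20 → 59.
front: 51 × 1.6 = 81.60 → 82.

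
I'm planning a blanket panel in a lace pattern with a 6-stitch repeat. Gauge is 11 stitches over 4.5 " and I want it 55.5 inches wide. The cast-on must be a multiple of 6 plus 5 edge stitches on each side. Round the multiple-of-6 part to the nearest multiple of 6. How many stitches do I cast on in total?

136 stitches.

11 / 4.5 = 2.444 sts per inch.
55.5 × 2.444 = 135.67 sts.
Less 10 edge sts → 125.67 for the repeat.
Nearest multiple of 6: 126.
Add back 10 edge sts → 136.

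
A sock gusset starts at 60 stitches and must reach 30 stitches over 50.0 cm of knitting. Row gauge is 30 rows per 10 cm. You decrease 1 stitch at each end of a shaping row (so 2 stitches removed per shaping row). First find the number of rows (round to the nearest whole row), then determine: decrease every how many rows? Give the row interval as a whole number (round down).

Rows = 50.0 × 3 = 150.0 → 150 rows.
Stitches to remove: 30 → 15 shaping rows (at 2 st each).
150 / 15 = 10.00 → every 10 rows.

Decrease every 10th row.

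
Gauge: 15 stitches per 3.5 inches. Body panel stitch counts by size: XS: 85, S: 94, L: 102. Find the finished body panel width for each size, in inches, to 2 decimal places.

XS 19.83 inches; S 21.93 inches; L 23.80 inches.

15/3.5 = 4.286 sts per in.
XS: 85 / 4.286 = 19.833 → 19.83 in.
S: 94 / 4.286 = 21.933 → 21.93 in.
L: 102 / 4.286 = 23.800 → 23.80 in.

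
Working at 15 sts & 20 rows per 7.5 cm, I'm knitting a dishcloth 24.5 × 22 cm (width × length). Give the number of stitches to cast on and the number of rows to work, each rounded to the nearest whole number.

Cast on 49 stitches and work 59 rows.

Stitch gauge = 15/7.5 = 2 sts/cm; 24.5 × 2 = 49.00 → 49 sts.
Row gauge = 20/7.5 = 2.667 rows/cm; 22 × 2.667 = 58.67 → 59 rows.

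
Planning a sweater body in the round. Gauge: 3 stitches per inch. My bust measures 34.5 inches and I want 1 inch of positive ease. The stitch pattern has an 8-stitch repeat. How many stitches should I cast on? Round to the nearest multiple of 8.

Finished = 34.5 + 1 = 35.5 inches.
3 / 1 = 3 sts/in.
35.5 × 3 = 106.50 sts.
Nearest multiple of 8: 104.

104 stitches.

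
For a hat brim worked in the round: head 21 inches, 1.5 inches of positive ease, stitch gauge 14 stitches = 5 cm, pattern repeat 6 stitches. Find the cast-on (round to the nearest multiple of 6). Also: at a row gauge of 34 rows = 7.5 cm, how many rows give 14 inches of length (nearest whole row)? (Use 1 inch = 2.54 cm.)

Finished = 21 + 1.5 = 22.5 inches.
22.5 inches × 2.54 = 57.15 cm.
14/5 = 2.8 sts per cm; 57.15 × 2.8 = 160.02 sts.
Nearest multiple of 6 → 162.
14 inches = 35.56 cm; × 4.533 = 161.21 → 161 rows.

Cast on 162 stitches; work 161 rows.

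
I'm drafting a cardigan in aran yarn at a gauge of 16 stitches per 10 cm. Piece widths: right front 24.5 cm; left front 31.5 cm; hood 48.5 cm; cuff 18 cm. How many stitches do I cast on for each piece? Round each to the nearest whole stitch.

right front 39; left front 50; hood 78; cuff 29.

Rate = 16/10 = 1.6 sts per cm.
right front: 24.5 × 1.6 = 39.20 → 39.
left front: 31.5 × 1.6 = 50.40 → 50.
hood: 48.5 × 1.6 = 77.60 → 78.
cuff: 18 × 1.6 = 28.80 → 29.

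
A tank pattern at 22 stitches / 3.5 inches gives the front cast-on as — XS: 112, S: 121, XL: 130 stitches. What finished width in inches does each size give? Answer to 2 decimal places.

22/3.5 = 6.286 sts per in.
XS: 112 / 6.286 = 17.818 → 17.82 in.
S: 121 / 6.286 = 19.250 → 19.25 in.
XL: 130 / 6.286 = 20.682 → 20.68 in.

XS 17.82 inches; S 19.25 inches; XL 20.68 inches.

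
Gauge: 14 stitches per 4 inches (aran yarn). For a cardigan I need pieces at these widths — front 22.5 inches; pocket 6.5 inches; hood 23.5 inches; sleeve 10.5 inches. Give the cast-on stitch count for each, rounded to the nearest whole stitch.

Rate = 14/4 = 3.5 sts per in.
front: 22.5 × 3.5 = 78.75 → 79.
pocket: 6.5 × 3.5 = 22.75 → 23.
hood: 23.5 × 3.5 = 82.25 → 82.
sleeve: 10.5 × 3.5 = 36.75 → 37.

front 79; pocket 23; hood 82; sleeve 37.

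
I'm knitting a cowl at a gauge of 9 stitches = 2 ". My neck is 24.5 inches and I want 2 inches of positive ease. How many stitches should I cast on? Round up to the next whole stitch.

Cast on 120 stitches.

Finished = 24.5 + 2 = 26.5 in.
9 / 2 = 4.5 sts per inch.
26.50 × 4.5 = 119.25 sts.
→ 120 sts.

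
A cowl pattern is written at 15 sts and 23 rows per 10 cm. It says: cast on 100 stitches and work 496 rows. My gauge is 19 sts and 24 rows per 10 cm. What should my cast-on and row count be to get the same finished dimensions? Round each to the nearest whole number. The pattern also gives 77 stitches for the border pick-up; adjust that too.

Cast on 127 stitches; work 518 rows; border pick-up 98 stitches.

Stitches: 100 × 19/15 = 126.67 → 127.
Rows: 496 × 24/23 = 517.57 → 518.
border pick-up: 77 × 19/15 = 97.53 → 98.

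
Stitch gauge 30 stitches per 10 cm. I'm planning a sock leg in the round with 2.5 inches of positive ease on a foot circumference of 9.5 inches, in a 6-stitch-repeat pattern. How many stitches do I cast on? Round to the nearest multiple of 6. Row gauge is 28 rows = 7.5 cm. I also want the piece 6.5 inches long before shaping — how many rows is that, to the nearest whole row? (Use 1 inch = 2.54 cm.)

Finished = 9.5 + 2.5 = 12 inches.
12 inches × 2.54 = 30.48 cm.
30/10 = 3 sts per cm; 30.48 × 3 = 91.44 sts.
Nearest multiple of 6 → 90.
6.5 inches = 16.51 cm; × 3.733 = 61.64 → 62 rows.

Cast on 90 stitches; work 62 rows.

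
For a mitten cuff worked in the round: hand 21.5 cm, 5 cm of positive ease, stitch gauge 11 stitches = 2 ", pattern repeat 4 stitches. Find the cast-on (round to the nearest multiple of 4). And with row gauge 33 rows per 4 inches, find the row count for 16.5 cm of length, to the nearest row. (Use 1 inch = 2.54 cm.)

Finished = 21.5 + 5 = 26.5 cm.
26.5 cm × 1/2.54 = 10.43 inches.
11/2 = 5.5 sts per in; 10.43 × 5.5 = 57.38 sts.
Nearest multiple of 4 → 56.
16.5 cm = 6.50 inches; × 8.25 = 53.59 → 54 rows.

Cast on 56 stitches; work 54 rows.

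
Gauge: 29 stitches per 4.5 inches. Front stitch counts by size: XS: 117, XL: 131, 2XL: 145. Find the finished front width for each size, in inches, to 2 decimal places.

XS 18.16 inches; XL 20.33 inches; 2XL 22.50 inches.

29/4.5 = 6.444 sts per in.
XS: 117 / 6.444 = 18.155 → 18.16 in.
XL: 131 / 6.444 = 20.328 → 20.33 in.
2XL: 145 / 6.444 = 22.500 → 22.50 in.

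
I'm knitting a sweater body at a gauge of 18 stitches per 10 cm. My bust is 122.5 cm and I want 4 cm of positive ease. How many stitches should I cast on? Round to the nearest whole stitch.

Finished = 122.5 + 4 = 126.5 cm.
18 / 10 = 1.8 sts per cm.
126.50 × 1.8 = 227.70 sts.
→ 228 sts.

Cast on 228 stitches.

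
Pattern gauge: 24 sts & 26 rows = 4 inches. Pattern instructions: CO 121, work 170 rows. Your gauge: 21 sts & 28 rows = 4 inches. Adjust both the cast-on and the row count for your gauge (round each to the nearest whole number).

Stitches: 121 × 21/24 = 105.88 → 106.
Rows: 170 × 28/26 = 183.08 → 183.

Cast on 106 stitches; work 183 rows.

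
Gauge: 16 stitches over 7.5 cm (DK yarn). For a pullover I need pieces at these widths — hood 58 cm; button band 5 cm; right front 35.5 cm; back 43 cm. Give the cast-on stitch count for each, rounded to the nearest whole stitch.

Rate = 16/7.5 = 2.133 sts per cm.
hood: 58 × 2.133 = 123.73 → 124.
button band: 5 × 2.133 = 10.67 → 11.
right front: 35.5 × 2.133 = 75.73 → 76.
back: 43 × 2.133 = 91.73 → 92.

hood 124; button band 11; right front 76; back 92.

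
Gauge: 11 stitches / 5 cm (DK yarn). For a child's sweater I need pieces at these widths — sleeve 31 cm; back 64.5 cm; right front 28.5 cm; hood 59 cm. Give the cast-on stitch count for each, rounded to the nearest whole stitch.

Rate = 11/5 = 2.2 sts per cm.
sleeve: 31 × 2.2 = 68.20 → 68.
back: 64.5 × 2.2 = 141.90 → 142.
right front: 28.5 × 2.2 = 62.70 → 63.
hood: 59 × 2.2 = 129.80 → 130.

sleeve 68; back 142; right front 63; hood 130.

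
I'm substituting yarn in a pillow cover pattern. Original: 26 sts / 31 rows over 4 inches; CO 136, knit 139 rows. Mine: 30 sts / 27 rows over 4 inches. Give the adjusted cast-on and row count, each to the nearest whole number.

Stitches: 136 × 30/26 = 156.92 → 157.
Rows: 139 × 27/31 = 121.06 → 121.

Cast on 157 stitches; work 121 rows.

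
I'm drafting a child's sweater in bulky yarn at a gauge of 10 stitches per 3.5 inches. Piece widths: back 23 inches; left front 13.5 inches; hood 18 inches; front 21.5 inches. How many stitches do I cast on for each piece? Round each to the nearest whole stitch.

Rate = 10/3.5 = 2.857 sts per in.
back: 23 × 2.857 = 65.71 → 66.
left front: 13.5 × 2.857 = 38.57 → 39.
hood: 18 × 2.857 = 51.43 → 51.
front: 21.5 × 2.857 = 61.43 → 61.

back 66; left front 39; hood 51; front 61.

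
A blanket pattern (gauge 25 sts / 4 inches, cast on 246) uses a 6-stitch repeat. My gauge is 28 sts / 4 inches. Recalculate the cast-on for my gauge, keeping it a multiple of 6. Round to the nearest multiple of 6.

Cast on 276 stitches.

246 × 28 / 25 = 275.52.
Nearest multiple of 6: 276.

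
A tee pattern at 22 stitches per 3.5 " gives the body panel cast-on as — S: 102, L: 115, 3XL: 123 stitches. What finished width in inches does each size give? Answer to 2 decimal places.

S 16.23 inches; L 18.30 inches; 3XL 19.57 inches.

22/3.5 = 6.286 sts per in.
S: 102 / 6.286 = 16.227 → 16.23 in.
L: 115 / 6.286 = 18.295 → 18.30 in.
3XL: 123 / 6.286 = 19.568 → 19.57 in.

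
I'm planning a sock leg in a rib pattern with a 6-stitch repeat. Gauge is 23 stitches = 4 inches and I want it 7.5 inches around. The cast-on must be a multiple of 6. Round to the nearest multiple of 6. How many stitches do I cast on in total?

23 / 4 = 5.75 sts per inch.
7.5 × 5.75 = 43.12 sts.
Nearest multiple of 6: 42.

CO 42 sts.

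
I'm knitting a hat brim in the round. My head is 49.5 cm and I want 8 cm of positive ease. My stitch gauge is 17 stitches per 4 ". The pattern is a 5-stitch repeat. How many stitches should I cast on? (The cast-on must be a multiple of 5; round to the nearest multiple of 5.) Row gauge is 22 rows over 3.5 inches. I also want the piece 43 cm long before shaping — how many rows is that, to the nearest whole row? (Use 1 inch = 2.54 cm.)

Finished = 49.5 + 8 = 57.5 cm.
57.5 cm × 1/2.54 = 22.64 inches.
17/4 = 4.25 sts per in; 22.64 × 4.25 = 96.21 sts.
Nearest multiple of 5 → 95.
43 cm = 16.93 inches; × 6.286 = 106.41 → 106 rows.

Cast on 95 stitches; work 106 rows.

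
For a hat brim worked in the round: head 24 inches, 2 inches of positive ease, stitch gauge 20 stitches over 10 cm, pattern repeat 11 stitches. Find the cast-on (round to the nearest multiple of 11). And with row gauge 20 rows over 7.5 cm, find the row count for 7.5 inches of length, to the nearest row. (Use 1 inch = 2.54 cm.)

Finished = 24 + 2 = 26 inches.
26 inches × 2.54 = 66.04 cm.
20/10 = 2 sts per cm; 66.04 × 2 = 132.08 sts.
Nearest multiple of 11 → 132.
7.5 inches = 19.05 cm; × 2.667 = 50.80 → 51 rows.

Cast on 132 stitches; work 51 rows.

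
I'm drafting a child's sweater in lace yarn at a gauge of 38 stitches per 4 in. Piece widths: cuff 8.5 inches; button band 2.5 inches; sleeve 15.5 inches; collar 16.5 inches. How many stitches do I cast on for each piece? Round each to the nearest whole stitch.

Rate = 38/4 = 9.5 sts per in.
cuff: 8.5 × 9.5 = 80.75 → 81.
button band: 2.5 × 9.5 = 23.75 → 24.
sleeve: 15.5 × 9.5 = 147.25 → 147.
collar: 16.5 × 9.5 = 156.75 → 157.

cuff 81; button band 24; sleeve 147; collar 157.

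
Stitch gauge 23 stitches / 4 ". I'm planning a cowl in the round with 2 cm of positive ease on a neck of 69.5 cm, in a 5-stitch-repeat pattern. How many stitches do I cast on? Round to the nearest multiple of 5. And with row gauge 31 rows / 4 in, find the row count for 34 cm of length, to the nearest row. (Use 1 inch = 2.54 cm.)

Finished = 69.5 + 2 = 71.5 cm.
71.5 cm × 1/2.54 = 28.15 inches.
23/4 = 5.75 sts per in; 28.15 × 5.75 = 161.86 sts.
Nearest multiple of 5 → 160.
34 cm = 13.39 inches; × 7.75 = 103.74 → 104 rows.

Cast on 160 stitches; work 104 rows.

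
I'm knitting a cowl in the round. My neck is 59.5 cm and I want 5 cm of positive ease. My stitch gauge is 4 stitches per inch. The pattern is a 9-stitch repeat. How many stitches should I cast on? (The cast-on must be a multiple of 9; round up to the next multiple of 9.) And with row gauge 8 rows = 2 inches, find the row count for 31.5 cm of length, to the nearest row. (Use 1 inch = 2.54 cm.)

Cast on 108 stitches; work 50 rows.

Finished = 59.5 + 5 = 64.5 cm.
64.5 cm × 1/2.54 = 25.39 inches.
4/1 = 4 sts per in; 25.39 × 4 = 101.57 sts.
Next multiple of 9 → 108.
31.5 cm = 12.40 inches; × 4 = 49.61 → 50 rows.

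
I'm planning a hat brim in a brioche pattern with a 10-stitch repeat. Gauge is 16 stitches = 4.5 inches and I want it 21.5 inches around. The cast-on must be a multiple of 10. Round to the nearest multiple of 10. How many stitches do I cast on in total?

16 / 4.5 = 3.556 sts per inch.
21.5 × 3.556 = 76.44 sts.
Nearest multiple of 10: 80.

80 stitches.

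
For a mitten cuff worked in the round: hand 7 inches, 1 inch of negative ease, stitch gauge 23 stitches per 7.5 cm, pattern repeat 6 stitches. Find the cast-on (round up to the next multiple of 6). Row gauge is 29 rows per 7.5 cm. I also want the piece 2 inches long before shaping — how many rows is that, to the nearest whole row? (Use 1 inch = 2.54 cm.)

Cast on 48 stitches; work 20 rows.

Finished = 7 − 1 = 6 inches.
6 inches × 2.54 = 15.24 cm.
23/7.5 = 3.067 sts per cm; 15.24 × 3.067 = 46.74 sts.
Next multiple of 6 → 48.
2 inches = 5.08 cm; × 3.867 = 19.64 → 20 rows.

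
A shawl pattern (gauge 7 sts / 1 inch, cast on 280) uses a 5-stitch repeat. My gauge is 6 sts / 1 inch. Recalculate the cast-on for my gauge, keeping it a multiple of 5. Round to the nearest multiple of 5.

Cast on 240 stitches.

280 × 6 / 7 = 240.00.
Nearest multiple of 5: 240.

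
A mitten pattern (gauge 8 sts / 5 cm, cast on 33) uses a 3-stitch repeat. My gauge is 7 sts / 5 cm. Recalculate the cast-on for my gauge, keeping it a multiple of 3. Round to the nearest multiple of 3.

Cast on 30 stitches.

33 × 7 / 8 = 28.88.
Nearest multiple of 3: 30.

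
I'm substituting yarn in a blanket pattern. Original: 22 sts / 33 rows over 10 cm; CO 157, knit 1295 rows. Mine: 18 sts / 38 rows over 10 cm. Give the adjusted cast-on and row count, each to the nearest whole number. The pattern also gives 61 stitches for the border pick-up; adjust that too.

Stitches: 157 × 18/22 = 128.45 → 128.
Rows: 1295 × 38/33 = 1491.21 → 1491.
border pick-up: 61 × 18/22 = 49.91 → 50.

Cast on 128 stitches; work 1491 rows; border pick-up 50 stitches.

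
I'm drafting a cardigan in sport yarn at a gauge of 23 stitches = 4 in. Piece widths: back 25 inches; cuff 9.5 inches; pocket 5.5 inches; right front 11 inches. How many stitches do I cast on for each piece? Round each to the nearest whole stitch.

Rate = 23/4 = 5.75 sts per in.
back: 25 × 5.75 = 143.75 → 144.
cuff: 9.5 × 5.75 = 54.62 → 55.
pocket: 5.5 × 5.75 = 31.62 → 32.
right front: 11 × 5.75 = 63.25 → 63.

back 144; cuff 55; pocket 32; right front 63.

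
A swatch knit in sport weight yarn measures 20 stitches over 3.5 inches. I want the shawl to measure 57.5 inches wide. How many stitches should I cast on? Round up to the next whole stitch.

20 stitches / 3.5 in = 5.714 stitches per inch.
57.5 × 5.714 = 328.57 stitches.
Round up → 329.

CO 329 sts.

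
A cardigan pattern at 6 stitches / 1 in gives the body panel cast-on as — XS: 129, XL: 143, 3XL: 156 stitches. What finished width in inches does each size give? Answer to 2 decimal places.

6/1 = 6 sts per in.
XS: 129 / 6 = 21.500 → 21.50 in.
XL: 143 / 6 = 23.833 → 23.83 in.
3XL: 156 / 6 = 26.000 → 26.00 in.

XS 21.50 inches; XL 23.83 inches; 3XL 26.00 inches.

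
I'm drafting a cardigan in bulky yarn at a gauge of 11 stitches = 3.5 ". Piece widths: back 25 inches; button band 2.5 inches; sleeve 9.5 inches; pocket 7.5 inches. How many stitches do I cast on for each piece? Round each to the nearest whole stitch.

Rate = 11/3.5 = 3.143 sts per in.
back: 25 × 3.143 = 78.57 → 79.
button band: 2.5 × 3.143 = 7.86 → 8.
sleeve: 9.5 × 3.143 = 29.86 → 30.
pocket: 7.5 × 3.143 = 23.57 → 24.

back 79; button band 8; sleeve 30; pocket 24.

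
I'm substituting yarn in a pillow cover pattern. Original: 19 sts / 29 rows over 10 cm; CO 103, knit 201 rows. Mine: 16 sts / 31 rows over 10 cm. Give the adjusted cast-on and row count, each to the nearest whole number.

Cast on 87 stitches; work 215 rows.

Stitches: 103 × 16/19 = 86.74 → 87.
Rows: 201 × 31/29 = 214.86 → 215.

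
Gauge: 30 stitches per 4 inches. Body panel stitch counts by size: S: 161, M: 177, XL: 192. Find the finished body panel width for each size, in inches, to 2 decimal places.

S 21.47 inches; M 23.60 inches; XL 25.60 inches.

30/4 = 7.5 sts per in.
S: 161 / 7.5 = 21.467 → 21.47 in.
M: 177 / 7.5 = 23.600 → 23.60 in.
XL: 192 / 7.5 = 25.600 → 25.60 in.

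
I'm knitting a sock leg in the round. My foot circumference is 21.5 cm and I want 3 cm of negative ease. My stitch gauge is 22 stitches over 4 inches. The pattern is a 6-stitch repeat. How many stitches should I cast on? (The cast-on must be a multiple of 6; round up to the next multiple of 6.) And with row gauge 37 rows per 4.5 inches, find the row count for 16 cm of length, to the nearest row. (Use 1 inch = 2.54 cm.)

Cast on 42 stitches; work 52 rows.

Finished = 21.5 − 3 = 18.5 cm.
18.5 cm × 1/2.54 = 7.28 inches.
22/4 = 5.5 sts per in; 7.28 × 5.5 = 40.06 sts.
Next multiple of 6 → 42.
16 cm = 6.30 inches; × 8.222 = 51.79 → 52 rows.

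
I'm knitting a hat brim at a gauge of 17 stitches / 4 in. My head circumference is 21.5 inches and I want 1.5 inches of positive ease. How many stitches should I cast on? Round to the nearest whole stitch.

Finished = 21.5 + 1.5 = 23 in.
17 / 4 = 4.25 sts per inch.
23.00 × 4.25 = 97.75 sts.
→ 98 sts.

Cast on 98 stitches.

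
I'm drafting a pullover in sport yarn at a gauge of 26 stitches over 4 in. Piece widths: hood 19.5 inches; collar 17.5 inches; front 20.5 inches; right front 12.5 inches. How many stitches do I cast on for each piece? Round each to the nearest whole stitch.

hood 127; collar 114; front 133; right front 81.

Rate = 26/4 = 6.5 sts per in.
hood: 19.5 × 6.5 = 126.75 → 127.
collar: 17.5 × 6.5 = 113.75 → 114.
front: 20.5 × 6.5 = 133.25 → 133.
right front: 12.5 × 6.5 = 81.25 → 81.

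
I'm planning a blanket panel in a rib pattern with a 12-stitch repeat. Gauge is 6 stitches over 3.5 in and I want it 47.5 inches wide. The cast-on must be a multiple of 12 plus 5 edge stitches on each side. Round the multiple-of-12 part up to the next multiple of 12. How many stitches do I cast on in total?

CO 82 sts.

6 / 3.5 = 1.714 sts per inch.
47.5 × 1.714 = 81.43 sts.
Less 10 edge sts → 71.43 for the repeat.
Next multiple of 12: 72.
Add back 10 edge sts → 82.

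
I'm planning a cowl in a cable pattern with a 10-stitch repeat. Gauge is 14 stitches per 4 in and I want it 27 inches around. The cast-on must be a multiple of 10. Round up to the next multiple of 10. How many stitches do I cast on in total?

Cast on 100 stitches.

14 / 4 = 3.5 sts per inch.
27 × 3.5 = 94.50 sts.
Next multiple of 10: 100.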